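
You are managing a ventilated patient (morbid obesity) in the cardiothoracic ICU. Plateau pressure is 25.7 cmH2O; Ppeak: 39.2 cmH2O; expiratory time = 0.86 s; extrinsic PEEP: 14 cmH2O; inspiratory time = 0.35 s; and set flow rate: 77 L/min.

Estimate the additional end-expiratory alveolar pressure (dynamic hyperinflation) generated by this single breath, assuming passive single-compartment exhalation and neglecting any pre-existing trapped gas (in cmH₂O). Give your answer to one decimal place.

Flow: 77 L/min ÷ 60 = 1.2833 L/s.
Vt = flow × Ti = 1.2833 L/s × 0.35 s × 1000 mL/L = 449.16 mL.
R = (PIP − Pplat)/V̇ = (39.2 − 25.7) / 1.2833 = 13.5/1.2833 = 10.52 cmH2O·s/L.
C = Vt/(Pplat − PEEP) = 449.16 / (25.7 − 14) = 449.16/11.7 = 38.39 mL/cmH2O.
τ = R × C = 10.52 × 0.03839 L/cmH2O = 0.4039 s.
Fraction remaining = e^(−Te/τ) = e^(−0.86/0.4039) = 0.1189; trapped volume = 449.16 × 0.1189 = 53.405 mL.
Additional alveolar pressure from trapping ≈ V_trapped / C = 53.405 / 38.39 = 1.391 cmH2O.

1.4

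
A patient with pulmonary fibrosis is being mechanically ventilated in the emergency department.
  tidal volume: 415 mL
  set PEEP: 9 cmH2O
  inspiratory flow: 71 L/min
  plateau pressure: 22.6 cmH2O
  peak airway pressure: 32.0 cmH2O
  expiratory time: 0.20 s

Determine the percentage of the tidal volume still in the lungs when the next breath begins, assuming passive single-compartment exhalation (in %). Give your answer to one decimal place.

43.8

Flow: 71 L/min ÷ 60 = 1.1833 L/s.
R = (PIP − Pplat)/V̇ = (32.0 − 22.6) / 1.1833 = 9.4/1.1833 = 7.944 cmH2O·s/L.
C = Vt/(Pplat − PEEP) = 415.0 / (22.6 − 9) = 415.0/13.6 = 30.515 mL/cmH2O.
τ = R × C = 7.944 × 0.03052 L/cmH2O = 0.2425 s.
Fraction remaining at end-expiration = e^(−Te/τ) = e^(−0.20/0.2425) = 0.4383 → 43.83%.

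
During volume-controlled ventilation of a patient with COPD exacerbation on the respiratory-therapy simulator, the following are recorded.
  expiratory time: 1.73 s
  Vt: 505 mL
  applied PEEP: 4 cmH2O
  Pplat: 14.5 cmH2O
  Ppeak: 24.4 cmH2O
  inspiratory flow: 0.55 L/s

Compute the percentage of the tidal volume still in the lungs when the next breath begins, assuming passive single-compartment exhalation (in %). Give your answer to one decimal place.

R = (PIP − Pplat)/V̇ = (24.4 − 14.5) / 0.55 = 9.9/0.55 = 18.0 cmH2O·s/L.
C = Vt/(Pplat − PEEP) = 505.0 / (14.5 − 4) = 505.0/10.5 = 48.095 mL/cmH2O.
τ = R × C = 18.0 × 0.0481 L/cmH2O = 0.8658 s.
Fraction remaining at end-expiration = e^(−Te/τ) = e^(−1.73/0.8658) = 0.1356 → 13.56%.

13.6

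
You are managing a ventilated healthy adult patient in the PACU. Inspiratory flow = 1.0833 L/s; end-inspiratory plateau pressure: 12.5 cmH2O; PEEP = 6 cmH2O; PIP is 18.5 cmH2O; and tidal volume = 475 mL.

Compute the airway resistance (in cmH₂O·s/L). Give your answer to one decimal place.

Raw = (PIP − Pplat) / flow = (18.5 − 12.5) / 1.0833 = 6.0 / 1.0833 = 5.539 cmH2O·s/L.

5.5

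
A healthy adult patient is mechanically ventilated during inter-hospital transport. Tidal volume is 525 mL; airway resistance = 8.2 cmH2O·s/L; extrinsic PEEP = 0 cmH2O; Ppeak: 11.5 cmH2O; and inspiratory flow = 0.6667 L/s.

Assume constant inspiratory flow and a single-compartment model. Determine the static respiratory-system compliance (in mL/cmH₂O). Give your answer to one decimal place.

87.0

Equation of motion (constant flow): PIP = Vt/C + R·V̇ + PEEP.
Vt/C = PIP − R·V̇ − PEEP = 11.5 − 8.2×0.6667 − 0 = 11.5 − 5.467 − 0 = 6.033 cmH2O.
C = Vt / 6.033 = 525 / 6.033 = 87.021 mL/cmH2O.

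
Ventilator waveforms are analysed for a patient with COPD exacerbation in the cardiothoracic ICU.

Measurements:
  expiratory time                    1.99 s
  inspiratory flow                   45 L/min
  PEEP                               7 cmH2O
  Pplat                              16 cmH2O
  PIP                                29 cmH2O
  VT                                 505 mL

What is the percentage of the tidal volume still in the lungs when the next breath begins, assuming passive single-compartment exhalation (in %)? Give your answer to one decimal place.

12.9

Flow: 45 L/min ÷ 60 = 0.75 L/s.
R = (PIP − Pplat)/V̇ = (29 − 16) / 0.75 = 13.0/0.75 = 17.333 cmH2O·s/L.
C = Vt/(Pplat − PEEP) = 505.0 / (16 − 7) = 505.0/9.0 = 56.111 mL/cmH2O.
τ = R × C = 17.333 × 0.05611 L/cmH2O = 0.9726 s.
Fraction remaining at end-expiration = e^(−Te/τ) = e^(−1.99/0.9726) = 0.1292 → 12.92%.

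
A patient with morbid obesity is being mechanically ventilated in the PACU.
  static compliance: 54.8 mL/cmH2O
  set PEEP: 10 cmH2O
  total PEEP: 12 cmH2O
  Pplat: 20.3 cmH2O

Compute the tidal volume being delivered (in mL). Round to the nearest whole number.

End-expiratory occlusion gives total PEEP = 12 cmH2O (intrinsic PEEP = 12 − 10 = 2). Use total PEEP for the elastic gradient.
Vt = Cstat × (Pplat − PEEPtotal) = 54.8 × (20.3 − 12) = 54.8 × 8.3 = 454.84 mL.

455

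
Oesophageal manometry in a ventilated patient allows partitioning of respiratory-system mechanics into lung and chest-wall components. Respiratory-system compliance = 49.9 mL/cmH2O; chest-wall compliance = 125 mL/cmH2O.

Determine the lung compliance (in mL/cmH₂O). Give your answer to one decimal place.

83.1

1/CL = 1/Crs − 1/Ccw.
1/CL = 1/49.9 − 1/125 = 0.01204.
CL = 83.056 mL/cmH2O.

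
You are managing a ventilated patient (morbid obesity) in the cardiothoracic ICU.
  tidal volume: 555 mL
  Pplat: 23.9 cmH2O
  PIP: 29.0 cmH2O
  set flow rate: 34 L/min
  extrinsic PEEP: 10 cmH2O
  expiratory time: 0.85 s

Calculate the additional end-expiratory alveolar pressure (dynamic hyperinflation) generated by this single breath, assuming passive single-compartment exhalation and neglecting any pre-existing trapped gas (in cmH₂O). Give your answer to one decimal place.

1.3

Flow: 34 L/min ÷ 60 = 0.5667 L/s.
R = (PIP − Pplat)/V̇ = (29.0 − 23.9) / 0.5667 = 5.1/0.5667 = 8.999 cmH2O·s/L.
C = Vt/(Pplat − PEEP) = 555.0 / (23.9 − 10) = 555.0/13.9 = 39.928 mL/cmH2O.
τ = R × C = 8.999 × 0.03993 L/cmH2O = 0.3593 s.
Fraction remaining = e^(−Te/τ) = e^(−0.85/0.3593) = 0.09388; trapped volume = 555.0 × 0.09388 = 52.103 mL.
Additional alveolar pressure from trapping ≈ V_trapped / C = 52.103 / 39.928 = 1.305 cmH2O.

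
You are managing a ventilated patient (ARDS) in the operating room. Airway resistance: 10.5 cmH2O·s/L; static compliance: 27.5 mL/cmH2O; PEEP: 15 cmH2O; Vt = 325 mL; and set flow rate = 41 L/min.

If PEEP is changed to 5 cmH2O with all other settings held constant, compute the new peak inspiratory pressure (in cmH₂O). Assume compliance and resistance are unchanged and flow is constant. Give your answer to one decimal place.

Flow: 41 L/min ÷ 60 = 0.6833 L/s.
PIP = Vt/C + R·V̇ + PEEP (constant-flow equation of motion).
Only the baseline term changes: ΔPIP = ΔPEEP = 5 − 15 = -10.0 cmH2O.
Original PIP = 325/27.5 + 10.5×0.6833 + 15 = 33.993 cmH2O; new PIP = 33.993 + (-10.0) = 23.993 cmH2O.

24.0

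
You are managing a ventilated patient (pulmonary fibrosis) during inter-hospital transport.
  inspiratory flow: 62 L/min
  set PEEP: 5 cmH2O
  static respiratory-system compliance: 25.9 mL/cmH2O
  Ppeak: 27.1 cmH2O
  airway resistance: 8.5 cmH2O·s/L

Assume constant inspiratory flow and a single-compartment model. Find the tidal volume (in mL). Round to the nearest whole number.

345

Flow: 62 L/min ÷ 60 = 1.0333 L/s.
Equation of motion (constant flow): PIP = Vt/C + R·V̇ + PEEP.
Vt/C = PIP − R·V̇ − PEEP = 27.1 − 8.783 − 5 = 13.317 cmH2O.
Vt = C × 13.317 = 25.9 × 13.317 = 344.91 mL.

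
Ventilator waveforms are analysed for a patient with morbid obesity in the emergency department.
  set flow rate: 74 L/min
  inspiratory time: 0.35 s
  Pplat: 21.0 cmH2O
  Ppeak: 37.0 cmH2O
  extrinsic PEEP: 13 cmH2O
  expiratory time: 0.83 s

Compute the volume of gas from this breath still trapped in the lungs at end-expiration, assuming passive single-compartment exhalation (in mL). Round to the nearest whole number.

132

Flow: 74 L/min ÷ 60 = 1.2333 L/s.
Vt = flow × Ti = 1.2333 L/s × 0.35 s × 1000 mL/L = 431.66 mL.
R = (PIP − Pplat)/V̇ = (37.0 − 21.0) / 1.2333 = 16.0/1.2333 = 12.973 cmH2O·s/L.
C = Vt/(Pplat − PEEP) = 431.66 / (21.0 − 13) = 431.66/8.0 = 53.958 mL/cmH2O.
τ = R × C = 12.973 × 0.05396 L/cmH2O = 0.7 s.
Fraction remaining = e^(−Te/τ) = e^(−0.83/0.7) = 0.3055.
Trapped volume = 431.66 × 0.3055 = 131.87 mL.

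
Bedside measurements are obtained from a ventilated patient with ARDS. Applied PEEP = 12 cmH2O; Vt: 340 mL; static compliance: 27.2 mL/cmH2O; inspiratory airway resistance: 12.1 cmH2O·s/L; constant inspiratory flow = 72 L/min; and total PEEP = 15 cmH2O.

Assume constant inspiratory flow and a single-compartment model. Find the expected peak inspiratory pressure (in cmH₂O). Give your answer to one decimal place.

Flow: 72 L/min ÷ 60 = 1.2 L/s.
Total PEEP = 15 cmH2O (set 12 + intrinsic 3); this is the baseline alveolar pressure.
Equation of motion (constant flow): PIP = Vt/C + R·V̇ + PEEP.
PIP = 340/27.2 + 12.1×1.2 + 15 = 12.5 + 14.52 + 15 = 42.02 cmH2O.

42.0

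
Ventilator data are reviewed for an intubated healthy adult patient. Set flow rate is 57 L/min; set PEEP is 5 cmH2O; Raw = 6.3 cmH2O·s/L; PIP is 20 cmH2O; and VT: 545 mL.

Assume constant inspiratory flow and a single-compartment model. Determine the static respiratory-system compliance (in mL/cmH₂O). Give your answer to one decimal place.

60.5

Flow: 57 L/min ÷ 60 = 0.95 L/s.
Equation of motion (constant flow): PIP = Vt/C + R·V̇ + PEEP.
Vt/C = PIP − R·V̇ − PEEP = 20 − 6.3×0.95 − 5 = 20 − 5.985 − 5 = 9.015 cmH2O.
C = Vt / 9.015 = 545 / 9.015 = 60.455 mL/cmH2O.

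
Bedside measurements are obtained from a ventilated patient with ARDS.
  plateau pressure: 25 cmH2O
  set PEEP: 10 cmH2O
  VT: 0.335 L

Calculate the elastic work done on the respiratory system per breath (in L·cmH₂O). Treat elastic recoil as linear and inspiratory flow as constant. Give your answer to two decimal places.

2.51

Elastic work ≈ ½ × (Pplat − PEEP) × Vt = 0.5 × (25 − 10) × 0.335 L = 0.5 × 15.0 × 0.335 = 2.513 L·cmH2O.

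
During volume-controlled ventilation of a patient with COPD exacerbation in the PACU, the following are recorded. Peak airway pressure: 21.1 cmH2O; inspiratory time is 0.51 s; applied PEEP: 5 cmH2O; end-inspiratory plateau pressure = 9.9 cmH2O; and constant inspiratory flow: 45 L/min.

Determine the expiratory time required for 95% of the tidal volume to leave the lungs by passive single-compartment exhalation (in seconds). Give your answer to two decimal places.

3.49

Flow: 45 L/min ÷ 60 = 0.75 L/s.
Vt = flow × Ti = 0.75 L/s × 0.51 s × 1000 mL/L = 382.5 mL.
R = (PIP − Pplat)/V̇ = (21.1 − 9.9) / 0.75 = 11.2/0.75 = 14.933 cmH2O·s/L.
C = Vt/(Pplat − PEEP) = 382.5 / (9.9 − 5) = 382.5/4.9 = 78.061 mL/cmH2O.
τ = R × C = 14.933 × 0.07806 L/cmH2O = 1.166 s.
t = −τ·ln(1 − 0.95) = −1.166·ln(0.05) = 3.493 s.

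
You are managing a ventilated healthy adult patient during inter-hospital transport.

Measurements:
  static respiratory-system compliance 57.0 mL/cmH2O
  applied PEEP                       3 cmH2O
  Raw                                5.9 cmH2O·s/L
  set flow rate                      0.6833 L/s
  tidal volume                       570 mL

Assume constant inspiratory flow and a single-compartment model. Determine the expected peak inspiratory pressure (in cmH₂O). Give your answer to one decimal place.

17.0

Equation of motion (constant flow): PIP = Vt/C + R·V̇ + PEEP.
PIP = 570/57.0 + 5.9×0.6833 + 3 = 10.0 + 4.031 + 3 = 17.031 cmH2O.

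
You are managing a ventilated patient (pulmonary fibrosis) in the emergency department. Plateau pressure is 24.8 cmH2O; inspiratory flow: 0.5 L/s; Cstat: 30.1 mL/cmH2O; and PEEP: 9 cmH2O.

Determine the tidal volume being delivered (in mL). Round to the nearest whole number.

Vt = Cstat × (Pplat − PEEP) = 30.1 × (24.8 − 9) = 30.1 × 15.8 = 475.58 mL.

476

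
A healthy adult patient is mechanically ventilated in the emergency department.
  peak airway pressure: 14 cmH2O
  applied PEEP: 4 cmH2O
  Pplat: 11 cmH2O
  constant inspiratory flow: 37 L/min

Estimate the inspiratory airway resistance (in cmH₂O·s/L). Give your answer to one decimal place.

Flow: 37 L/min ÷ 60 = 0.6167 L/s.
Raw = (PIP − Pplat) / flow = (14 − 11) / 0.6167 = 3.0 / 0.6167 = 4.865 cmH2O·s/L.

4.9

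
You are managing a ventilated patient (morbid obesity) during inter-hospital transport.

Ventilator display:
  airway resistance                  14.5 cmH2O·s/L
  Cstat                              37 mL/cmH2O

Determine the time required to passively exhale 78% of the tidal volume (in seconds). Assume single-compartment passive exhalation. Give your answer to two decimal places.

τ = R × C = 14.5 × 37 mL/cmH2O = 14.5 × 0.037 L/cmH2O = 0.5365 s.
Exhaled fraction f = 1 − e^(−t/τ) → t = −τ·ln(1 − f) = −0.5365·ln(0.22) = 0.8123 s.

0.81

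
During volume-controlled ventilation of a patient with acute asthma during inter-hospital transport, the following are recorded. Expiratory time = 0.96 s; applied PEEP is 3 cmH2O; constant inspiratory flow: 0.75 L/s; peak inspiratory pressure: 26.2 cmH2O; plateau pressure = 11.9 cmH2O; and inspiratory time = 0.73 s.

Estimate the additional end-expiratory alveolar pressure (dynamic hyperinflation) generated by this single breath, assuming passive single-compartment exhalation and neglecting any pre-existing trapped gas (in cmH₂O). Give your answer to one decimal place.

Vt = flow × Ti = 0.75 L/s × 0.73 s × 1000 mL/L = 547.5 mL.
R = (PIP − Pplat)/V̇ = (26.2 − 11.9) / 0.75 = 14.3/0.75 = 19.067 cmH2O·s/L.
C = Vt/(Pplat − PEEP) = 547.5 / (11.9 − 3) = 547.5/8.9 = 61.517 mL/cmH2O.
τ = R × C = 19.067 × 0.06152 L/cmH2O = 1.173 s.
Fraction remaining = e^(−Te/τ) = e^(−0.96/1.173) = 0.4411; trapped volume = 547.5 × 0.4411 = 241.5 mL.
Additional alveolar pressure from trapping ≈ V_trapped / C = 241.5 / 61.517 = 3.926 cmH2O.

3.9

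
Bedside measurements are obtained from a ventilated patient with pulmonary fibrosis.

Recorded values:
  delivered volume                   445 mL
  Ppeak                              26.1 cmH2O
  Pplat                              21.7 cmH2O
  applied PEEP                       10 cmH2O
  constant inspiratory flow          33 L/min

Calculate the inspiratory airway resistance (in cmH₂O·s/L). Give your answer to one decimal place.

Flow: 33 L/min ÷ 60 = 0.55 L/s.
Raw = (PIP − Pplat) / flow = (26.1 − 21.7) / 0.55 = 4.4 / 0.55 = 8.0 cmH2O·s/L.

8.0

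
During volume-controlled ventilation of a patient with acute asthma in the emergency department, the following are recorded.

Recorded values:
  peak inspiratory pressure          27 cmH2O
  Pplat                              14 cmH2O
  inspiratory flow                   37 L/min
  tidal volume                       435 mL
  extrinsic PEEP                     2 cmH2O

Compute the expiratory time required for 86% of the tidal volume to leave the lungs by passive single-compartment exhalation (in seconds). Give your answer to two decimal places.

1.50

Flow: 37 L/min ÷ 60 = 0.6167 L/s.
R = (PIP − Pplat)/V̇ = (27 − 14) / 0.6167 = 13.0/0.6167 = 21.08 cmH2O·s/L.
C = Vt/(Pplat − PEEP) = 435.0 / (14 − 2) = 435.0/12.0 = 36.25 mL/cmH2O.
τ = R × C = 21.08 × 0.03625 L/cmH2O = 0.7642 s.
t = −τ·ln(1 − 0.86) = −0.7642·ln(0.14) = 1.503 s.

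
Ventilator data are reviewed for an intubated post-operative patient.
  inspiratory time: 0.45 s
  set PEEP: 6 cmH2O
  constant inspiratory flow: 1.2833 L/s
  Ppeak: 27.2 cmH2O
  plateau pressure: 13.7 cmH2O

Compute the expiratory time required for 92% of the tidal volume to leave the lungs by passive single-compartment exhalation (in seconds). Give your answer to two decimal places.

1.99

Vt = flow × Ti = 1.2833 L/s × 0.45 s × 1000 mL/L = 577.49 mL.
R = (PIP − Pplat)/V̇ = (27.2 − 13.7) / 1.2833 = 13.5/1.2833 = 10.52 cmH2O·s/L.
C = Vt/(Pplat − PEEP) = 577.49 / (13.7 − 6) = 577.49/7.7 = 74.999 mL/cmH2O.
τ = R × C = 10.52 × 0.075 L/cmH2O = 0.789 s.
t = −τ·ln(1 − 0.92) = −0.789·ln(0.08) = 1.993 s.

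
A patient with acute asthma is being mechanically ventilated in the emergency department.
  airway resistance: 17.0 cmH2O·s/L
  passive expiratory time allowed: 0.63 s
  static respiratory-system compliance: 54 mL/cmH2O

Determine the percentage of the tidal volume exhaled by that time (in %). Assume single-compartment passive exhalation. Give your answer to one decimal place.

τ = R × C = 17.0 × 54 mL/cmH2O = 17.0 × 0.054 L/cmH2O = 0.918 s.
Passive exhalation: V(t)/V₀ = e^(−t/τ) = e^(−0.63/0.918) = 0.5034.
Fraction exhaled = 1 − 0.5034 = 0.4966 → 49.66%.

49.7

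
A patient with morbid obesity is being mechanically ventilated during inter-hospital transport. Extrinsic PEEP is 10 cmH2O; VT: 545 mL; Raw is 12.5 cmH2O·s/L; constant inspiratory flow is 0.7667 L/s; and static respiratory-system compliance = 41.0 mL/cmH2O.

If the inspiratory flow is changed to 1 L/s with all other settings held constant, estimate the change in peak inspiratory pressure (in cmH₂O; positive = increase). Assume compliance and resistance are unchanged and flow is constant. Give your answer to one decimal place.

PIP = Vt/C + R·V̇ + PEEP (constant-flow equation of motion).
Only the resistive term changes: ΔPIP = R × ΔV̇ = 12.5 × (1 − 0.7667) = 12.5 × 0.2333 = 2.916 cmH2O.

2.9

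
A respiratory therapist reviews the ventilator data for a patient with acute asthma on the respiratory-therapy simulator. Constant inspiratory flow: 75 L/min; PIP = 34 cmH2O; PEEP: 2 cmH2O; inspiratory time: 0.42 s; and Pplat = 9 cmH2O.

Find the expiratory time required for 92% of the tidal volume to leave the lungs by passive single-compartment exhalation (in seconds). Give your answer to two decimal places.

Flow: 75 L/min ÷ 60 = 1.25 L/s.
Vt = flow × Ti = 1.25 L/s × 0.42 s × 1000 mL/L = 525.0 mL.
R = (PIP − Pplat)/V̇ = (34 − 9) / 1.25 = 25.0/1.25 = 20.0 cmH2O·s/L.
C = Vt/(Pplat − PEEP) = 525.0 / (9 − 2) = 525.0/7.0 = 75.0 mL/cmH2O.
τ = R × C = 20.0 × 0.075 L/cmH2O = 1.5 s.
t = −τ·ln(1 − 0.92) = −1.5·ln(0.08) = 3.789 s.

3.79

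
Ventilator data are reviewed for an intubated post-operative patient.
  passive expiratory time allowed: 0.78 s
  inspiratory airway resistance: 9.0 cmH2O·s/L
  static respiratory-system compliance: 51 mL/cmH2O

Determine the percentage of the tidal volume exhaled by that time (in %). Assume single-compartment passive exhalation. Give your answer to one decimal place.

81.7

τ = R × C = 9.0 × 51 mL/cmH2O = 9.0 × 0.051 L/cmH2O = 0.459 s.
Passive exhalation: V(t)/V₀ = e^(−t/τ) = e^(−0.78/0.459) = 0.1828.
Fraction exhaled = 1 − 0.1828 = 0.8172 → 81.72%.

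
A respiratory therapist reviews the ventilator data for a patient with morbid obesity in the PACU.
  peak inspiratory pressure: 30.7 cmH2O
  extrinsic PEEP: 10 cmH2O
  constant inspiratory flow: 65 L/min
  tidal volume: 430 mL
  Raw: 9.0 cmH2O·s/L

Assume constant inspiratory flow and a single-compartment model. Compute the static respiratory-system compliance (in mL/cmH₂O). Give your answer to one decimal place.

39.3

Flow: 65 L/min ÷ 60 = 1.0833 L/s.
Equation of motion (constant flow): PIP = Vt/C + R·V̇ + PEEP.
Vt/C = PIP − R·V̇ − PEEP = 30.7 − 9.0×1.0833 − 10 = 30.7 − 9.75 − 10 = 10.95 cmH2O.
C = Vt / 10.95 = 430 / 10.95 = 39.269 mL/cmH2O.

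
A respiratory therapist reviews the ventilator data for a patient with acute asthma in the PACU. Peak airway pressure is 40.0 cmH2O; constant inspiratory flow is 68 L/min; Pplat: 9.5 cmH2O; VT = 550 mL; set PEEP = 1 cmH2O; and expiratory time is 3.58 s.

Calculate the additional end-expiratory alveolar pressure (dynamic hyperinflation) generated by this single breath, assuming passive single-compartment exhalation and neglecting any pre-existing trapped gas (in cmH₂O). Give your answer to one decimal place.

Flow: 68 L/min ÷ 60 = 1.1333 L/s.
R = (PIP − Pplat)/V̇ = (40.0 − 9.5) / 1.1333 = 30.5/1.1333 = 26.913 cmH2O·s/L.
C = Vt/(Pplat − PEEP) = 550.0 / (9.5 − 1) = 550.0/8.5 = 64.706 mL/cmH2O.
τ = R × C = 26.913 × 0.06471 L/cmH2O = 1.742 s.
Fraction remaining = e^(−Te/τ) = e^(−3.58/1.742) = 0.1281; trapped volume = 550.0 × 0.1281 = 70.455 mL.
Additional alveolar pressure from trapping ≈ V_trapped / C = 70.455 / 64.706 = 1.089 cmH2O.

1.1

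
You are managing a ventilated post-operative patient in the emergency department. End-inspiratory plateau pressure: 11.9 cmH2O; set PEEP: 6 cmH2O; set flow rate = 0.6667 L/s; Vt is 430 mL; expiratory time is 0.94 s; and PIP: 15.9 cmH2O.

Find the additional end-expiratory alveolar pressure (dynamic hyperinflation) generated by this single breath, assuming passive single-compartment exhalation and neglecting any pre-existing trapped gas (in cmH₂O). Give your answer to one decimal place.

R = (PIP − Pplat)/V̇ = (15.9 − 11.9) / 0.6667 = 4.0/0.6667 = 6.0 cmH2O·s/L.
C = Vt/(Pplat − PEEP) = 430.0 / (11.9 − 6) = 430.0/5.9 = 72.881 mL/cmH2O.
τ = R × C = 6.0 × 0.07288 L/cmH2O = 0.4373 s.
Fraction remaining = e^(−Te/τ) = e^(−0.94/0.4373) = 0.1165; trapped volume = 430.0 × 0.1165 = 50.095 mL.
Additional alveolar pressure from trapping ≈ V_trapped / C = 50.095 / 72.881 = 0.6874 cmH2O.

0.7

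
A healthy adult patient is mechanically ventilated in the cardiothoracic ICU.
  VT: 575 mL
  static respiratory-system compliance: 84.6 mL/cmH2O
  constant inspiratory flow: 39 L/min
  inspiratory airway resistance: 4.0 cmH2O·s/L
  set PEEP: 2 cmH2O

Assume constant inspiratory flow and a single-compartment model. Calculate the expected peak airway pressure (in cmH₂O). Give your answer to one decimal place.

11.4

Flow: 39 L/min ÷ 60 = 0.65 L/s.
Equation of motion (constant flow): PIP = Vt/C + R·V̇ + PEEP.
PIP = 575/84.6 + 4.0×0.65 + 2 = 6.797 + 2.6 + 2 = 11.397 cmH2O.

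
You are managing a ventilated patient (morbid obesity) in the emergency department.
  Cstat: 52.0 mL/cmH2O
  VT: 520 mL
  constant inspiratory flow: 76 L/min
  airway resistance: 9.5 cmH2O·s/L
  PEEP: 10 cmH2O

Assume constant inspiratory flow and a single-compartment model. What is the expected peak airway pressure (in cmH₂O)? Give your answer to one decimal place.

Flow: 76 L/min ÷ 60 = 1.2667 L/s.
Equation of motion (constant flow): PIP = Vt/C + R·V̇ + PEEP.
PIP = 520/52.0 + 9.5×1.2667 + 10 = 10.0 + 12.034 + 10 = 32.034 cmH2O.

32.0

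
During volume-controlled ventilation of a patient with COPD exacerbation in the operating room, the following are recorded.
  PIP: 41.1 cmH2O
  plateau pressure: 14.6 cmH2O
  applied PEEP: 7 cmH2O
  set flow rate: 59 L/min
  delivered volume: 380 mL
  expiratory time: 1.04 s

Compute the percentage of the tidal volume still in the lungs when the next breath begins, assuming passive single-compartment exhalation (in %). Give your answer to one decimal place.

46.2

Flow: 59 L/min ÷ 60 = 0.9833 L/s.
R = (PIP − Pplat)/V̇ = (41.1 − 14.6) / 0.9833 = 26.5/0.9833 = 26.95 cmH2O·s/L.
C = Vt/(Pplat − PEEP) = 380.0 / (14.6 − 7) = 380.0/7.6 = 50.0 mL/cmH2O.
τ = R × C = 26.95 × 0.05 L/cmH2O = 1.348 s.
Fraction remaining at end-expiration = e^(−Te/τ) = e^(−1.04/1.348) = 0.4623 → 46.23%.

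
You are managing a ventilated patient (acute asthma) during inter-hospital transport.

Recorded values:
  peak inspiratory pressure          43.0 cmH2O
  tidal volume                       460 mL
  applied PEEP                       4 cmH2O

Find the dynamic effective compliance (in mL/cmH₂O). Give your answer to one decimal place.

11.8

Dynamic compliance = Vt / (PIP − PEEP) = 460 / (43.0 − 4) = 460 / 39.0 = 11.795 mL/cmH2O.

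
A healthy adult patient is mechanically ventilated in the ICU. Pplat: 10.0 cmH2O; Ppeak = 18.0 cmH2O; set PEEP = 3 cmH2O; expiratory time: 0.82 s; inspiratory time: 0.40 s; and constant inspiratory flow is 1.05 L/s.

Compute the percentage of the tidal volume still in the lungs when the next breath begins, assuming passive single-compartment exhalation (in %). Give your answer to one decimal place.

Vt = flow × Ti = 1.05 L/s × 0.40 s × 1000 mL/L = 420.0 mL.
R = (PIP − Pplat)/V̇ = (18.0 − 10.0) / 1.05 = 8.0/1.05 = 7.619 cmH2O·s/L.
C = Vt/(Pplat − PEEP) = 420.0 / (10.0 − 3) = 420.0/7.0 = 60.0 mL/cmH2O.
τ = R × C = 7.619 × 0.06 L/cmH2O = 0.4571 s.
Fraction remaining at end-expiration = e^(−Te/τ) = e^(−0.82/0.4571) = 0.1663 → 16.63%.

16.6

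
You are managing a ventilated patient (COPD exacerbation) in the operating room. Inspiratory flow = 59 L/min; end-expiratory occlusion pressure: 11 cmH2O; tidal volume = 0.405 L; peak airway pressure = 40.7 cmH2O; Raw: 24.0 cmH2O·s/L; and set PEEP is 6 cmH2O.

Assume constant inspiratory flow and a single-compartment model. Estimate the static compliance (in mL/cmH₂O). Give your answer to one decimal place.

66.4

Flow: 59 L/min ÷ 60 = 0.9833 L/s.
Total PEEP = 11 cmH2O (set 6 + intrinsic 5); this is the baseline alveolar pressure.
Equation of motion (constant flow): PIP = Vt/C + R·V̇ + PEEP.
Vt/C = PIP − R·V̇ − PEEP = 40.7 − 24.0×0.9833 − 11 = 40.7 − 23.599 − 11 = 6.101 cmH2O.
C = Vt / 6.101 = 405 / 6.101 = 66.383 mL/cmH2O.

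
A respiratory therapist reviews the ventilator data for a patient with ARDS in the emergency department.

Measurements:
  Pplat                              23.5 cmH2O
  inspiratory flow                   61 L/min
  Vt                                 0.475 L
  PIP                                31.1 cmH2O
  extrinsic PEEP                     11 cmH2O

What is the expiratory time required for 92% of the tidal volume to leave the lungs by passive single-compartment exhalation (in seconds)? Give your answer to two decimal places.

0.72

Flow: 61 L/min ÷ 60 = 1.0167 L/s.
R = (PIP − Pplat)/V̇ = (31.1 − 23.5) / 1.0167 = 7.6/1.0167 = 7.475 cmH2O·s/L.
C = Vt/(Pplat − PEEP) = 475.0 / (23.5 − 11) = 475.0/12.5 = 38.0 mL/cmH2O.
τ = R × C = 7.475 × 0.038 L/cmH2O = 0.2841 s.
t = −τ·ln(1 − 0.92) = −0.2841·ln(0.08) = 0.7176 s.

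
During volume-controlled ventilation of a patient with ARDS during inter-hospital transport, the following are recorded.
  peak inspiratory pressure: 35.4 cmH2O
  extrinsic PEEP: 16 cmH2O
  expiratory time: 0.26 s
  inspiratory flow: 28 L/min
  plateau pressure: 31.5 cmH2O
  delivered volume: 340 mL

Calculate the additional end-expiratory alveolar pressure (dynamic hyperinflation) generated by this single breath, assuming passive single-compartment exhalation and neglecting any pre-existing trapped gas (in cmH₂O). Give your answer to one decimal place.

3.8

Flow: 28 L/min ÷ 60 = 0.4667 L/s.
R = (PIP − Pplat)/V̇ = (35.4 − 31.5) / 0.4667 = 3.9/0.4667 = 8.357 cmH2O·s/L.
C = Vt/(Pplat − PEEP) = 340.0 / (31.5 − 16) = 340.0/15.5 = 21.935 mL/cmH2O.
τ = R × C = 8.357 × 0.02194 L/cmH2O = 0.1834 s.
Fraction remaining = e^(−Te/τ) = e^(−0.26/0.1834) = 0.2423; trapped volume = 340.0 × 0.2423 = 82.382 mL.
Additional alveolar pressure from trapping ≈ V_trapped / C = 82.382 / 21.935 = 3.756 cmH2O.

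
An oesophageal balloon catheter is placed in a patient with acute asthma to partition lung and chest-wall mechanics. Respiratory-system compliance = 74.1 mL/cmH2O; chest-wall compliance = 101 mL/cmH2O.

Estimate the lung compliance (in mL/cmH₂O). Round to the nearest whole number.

1/CL = 1/Crs − 1/Ccw.
1/CL = 1/74.1 − 1/101 = 0.003594.
CL = 278.24 mL/cmH2O.

278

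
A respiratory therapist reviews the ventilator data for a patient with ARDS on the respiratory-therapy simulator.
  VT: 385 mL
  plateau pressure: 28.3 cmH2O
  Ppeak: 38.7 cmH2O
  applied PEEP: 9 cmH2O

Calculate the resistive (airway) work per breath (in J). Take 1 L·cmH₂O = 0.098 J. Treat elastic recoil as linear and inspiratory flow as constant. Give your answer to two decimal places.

With constant inspiratory flow the resistive pressure is constant at PIP − Pplat = 38.7 − 28.3 = 10.4 cmH2O, so resistive work = 10.4 × 0.385 = 4.004 L·cmH2O.
× 0.098 J/(L·cmH2O) → 0.3924 J.

0.39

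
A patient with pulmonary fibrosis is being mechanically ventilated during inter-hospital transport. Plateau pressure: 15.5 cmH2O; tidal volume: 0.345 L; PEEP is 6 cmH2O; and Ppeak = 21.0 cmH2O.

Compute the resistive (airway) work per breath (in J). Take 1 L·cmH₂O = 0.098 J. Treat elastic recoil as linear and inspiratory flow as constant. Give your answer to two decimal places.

0.19

With constant inspiratory flow the resistive pressure is constant at PIP − Pplat = 21.0 − 15.5 = 5.5 cmH2O, so resistive work = 5.5 × 0.345 = 1.898 L·cmH2O.
× 0.098 J/(L·cmH2O) → 0.186 J.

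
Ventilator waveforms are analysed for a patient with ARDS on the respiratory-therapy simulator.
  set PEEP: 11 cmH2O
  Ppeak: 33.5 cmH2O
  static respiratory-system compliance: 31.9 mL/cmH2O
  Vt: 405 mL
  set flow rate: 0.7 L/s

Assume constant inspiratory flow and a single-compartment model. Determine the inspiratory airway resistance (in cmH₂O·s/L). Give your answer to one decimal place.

Equation of motion (constant flow): PIP = Vt/C + R·V̇ + PEEP.
R·V̇ = PIP − Vt/C − PEEP = 33.5 − 405/31.9 − 11 = 33.5 − 12.696 − 11 = 9.804 cmH2O.
R = 9.804 / 0.7 = 14.006 cmH2O·s/L.

14.0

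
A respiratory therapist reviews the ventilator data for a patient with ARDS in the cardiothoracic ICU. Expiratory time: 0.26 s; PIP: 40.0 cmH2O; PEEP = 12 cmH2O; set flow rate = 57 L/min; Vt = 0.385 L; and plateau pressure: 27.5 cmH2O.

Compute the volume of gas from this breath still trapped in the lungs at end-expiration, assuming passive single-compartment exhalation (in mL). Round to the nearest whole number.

Flow: 57 L/min ÷ 60 = 0.95 L/s.
R = (PIP − Pplat)/V̇ = (40.0 − 27.5) / 0.95 = 12.5/0.95 = 13.158 cmH2O·s/L.
C = Vt/(Pplat − PEEP) = 385.0 / (27.5 − 12) = 385.0/15.5 = 24.839 mL/cmH2O.
τ = R × C = 13.158 × 0.02484 L/cmH2O = 0.3268 s.
Fraction remaining = e^(−Te/τ) = e^(−0.26/0.3268) = 0.4513.
Trapped volume = 385.0 × 0.4513 = 173.75 mL.

174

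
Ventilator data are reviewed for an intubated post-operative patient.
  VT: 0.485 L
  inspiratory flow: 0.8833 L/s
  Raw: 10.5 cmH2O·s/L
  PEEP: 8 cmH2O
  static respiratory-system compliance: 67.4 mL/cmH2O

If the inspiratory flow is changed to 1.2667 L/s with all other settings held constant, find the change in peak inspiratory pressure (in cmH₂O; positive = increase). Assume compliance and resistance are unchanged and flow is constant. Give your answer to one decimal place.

PIP = Vt/C + R·V̇ + PEEP (constant-flow equation of motion).
Only the resistive term changes: ΔPIP = R × ΔV̇ = 10.5 × (1.2667 − 0.8833) = 10.5 × 0.3834 = 4.026 cmH2O.

4.0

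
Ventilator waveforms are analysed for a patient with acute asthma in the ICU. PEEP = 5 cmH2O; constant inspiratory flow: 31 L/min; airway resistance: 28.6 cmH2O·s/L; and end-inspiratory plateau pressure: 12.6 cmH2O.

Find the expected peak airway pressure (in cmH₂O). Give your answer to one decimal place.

27.4

Flow: 31 L/min ÷ 60 = 0.5167 L/s.
PIP = Pplat + Raw × flow = 12.6 + 28.6 × 0.5167 = 12.6 + 14.778 = 27.378 cmH2O.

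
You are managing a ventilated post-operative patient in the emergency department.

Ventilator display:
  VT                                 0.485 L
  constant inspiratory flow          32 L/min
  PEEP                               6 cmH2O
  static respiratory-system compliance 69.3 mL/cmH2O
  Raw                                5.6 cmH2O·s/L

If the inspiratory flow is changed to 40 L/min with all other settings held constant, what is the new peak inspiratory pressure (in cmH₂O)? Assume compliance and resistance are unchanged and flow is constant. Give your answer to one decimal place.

16.7

Flow: 32 L/min ÷ 60 = 0.5333 L/s.
New flow: 40 L/min ÷ 60 = 0.6667 L/s.
PIP = Vt/C + R·V̇ + PEEP (constant-flow equation of motion).
Only the resistive term changes: ΔPIP = R × ΔV̇ = 5.6 × (0.6667 − 0.5333) = 5.6 × 0.1334 = 0.747 cmH2O.
Original PIP = 485/69.3 + 5.6×0.5333 + 6 = 15.985 cmH2O; new PIP = 15.985 + (0.747) = 16.732 cmH2O.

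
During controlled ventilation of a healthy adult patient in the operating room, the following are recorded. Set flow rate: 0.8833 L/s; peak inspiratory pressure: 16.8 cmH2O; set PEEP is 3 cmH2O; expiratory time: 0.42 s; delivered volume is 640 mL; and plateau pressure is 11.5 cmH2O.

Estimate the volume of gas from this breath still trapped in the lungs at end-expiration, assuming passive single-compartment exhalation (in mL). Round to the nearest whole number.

R = (PIP − Pplat)/V̇ = (16.8 − 11.5) / 0.8833 = 5.3/0.8833 = 6.0 cmH2O·s/L.
C = Vt/(Pplat − PEEP) = 640.0 / (11.5 − 3) = 640.0/8.5 = 75.294 mL/cmH2O.
τ = R × C = 6.0 × 0.07529 L/cmH2O = 0.4517 s.
Fraction remaining = e^(−Te/τ) = e^(−0.42/0.4517) = 0.3946.
Trapped volume = 640.0 × 0.3946 = 252.54 mL.

253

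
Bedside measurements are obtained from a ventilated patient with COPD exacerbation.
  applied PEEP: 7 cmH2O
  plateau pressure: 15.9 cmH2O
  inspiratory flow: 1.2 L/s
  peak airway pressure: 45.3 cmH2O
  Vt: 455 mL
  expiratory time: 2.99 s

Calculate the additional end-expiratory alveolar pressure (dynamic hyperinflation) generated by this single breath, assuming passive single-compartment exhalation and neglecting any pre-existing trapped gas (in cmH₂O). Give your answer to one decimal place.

0.8

R = (PIP − Pplat)/V̇ = (45.3 − 15.9) / 1.2 = 29.4/1.2 = 24.5 cmH2O·s/L.
C = Vt/(Pplat − PEEP) = 455.0 / (15.9 − 7) = 455.0/8.9 = 51.124 mL/cmH2O.
τ = R × C = 24.5 × 0.05112 L/cmH2O = 1.252 s.
Fraction remaining = e^(−Te/τ) = e^(−2.99/1.252) = 0.0918; trapped volume = 455.0 × 0.0918 = 41.769 mL.
Additional alveolar pressure from trapping ≈ V_trapped / C = 41.769 / 51.124 = 0.817 cmH2O.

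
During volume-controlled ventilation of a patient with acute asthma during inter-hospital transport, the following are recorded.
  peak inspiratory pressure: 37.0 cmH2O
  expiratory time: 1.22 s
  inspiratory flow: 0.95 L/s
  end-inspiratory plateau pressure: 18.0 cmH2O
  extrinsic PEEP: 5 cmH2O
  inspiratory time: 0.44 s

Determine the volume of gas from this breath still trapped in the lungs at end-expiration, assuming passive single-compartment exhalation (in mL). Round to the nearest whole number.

Vt = flow × Ti = 0.95 L/s × 0.44 s × 1000 mL/L = 418.0 mL.
R = (PIP − Pplat)/V̇ = (37.0 − 18.0) / 0.95 = 19.0/0.95 = 20.0 cmH2O·s/L.
C = Vt/(Pplat − PEEP) = 418.0 / (18.0 − 5) = 418.0/13.0 = 32.154 mL/cmH2O.
τ = R × C = 20.0 × 0.03215 L/cmH2O = 0.643 s.
Fraction remaining = e^(−Te/τ) = e^(−1.22/0.643) = 0.15.
Trapped volume = 418.0 × 0.15 = 62.7 mL.

63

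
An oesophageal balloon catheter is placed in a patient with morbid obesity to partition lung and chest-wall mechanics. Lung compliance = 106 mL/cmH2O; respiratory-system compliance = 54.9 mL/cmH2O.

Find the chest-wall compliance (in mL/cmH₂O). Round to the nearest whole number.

1/Ccw = 1/Crs − 1/CL.
1/Ccw = 1/54.9 − 1/106 = 0.008781.
Ccw = 113.88 mL/cmH2O.

114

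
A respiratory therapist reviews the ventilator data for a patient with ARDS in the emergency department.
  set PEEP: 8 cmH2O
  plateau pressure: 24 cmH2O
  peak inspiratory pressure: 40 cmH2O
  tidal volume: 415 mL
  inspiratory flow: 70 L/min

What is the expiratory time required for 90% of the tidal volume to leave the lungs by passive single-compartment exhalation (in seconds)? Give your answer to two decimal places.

0.82

Flow: 70 L/min ÷ 60 = 1.1667 L/s.
R = (PIP − Pplat)/V̇ = (40 − 24) / 1.1667 = 16.0/1.1667 = 13.714 cmH2O·s/L.
C = Vt/(Pplat − PEEP) = 415.0 / (24 − 8) = 415.0/16.0 = 25.938 mL/cmH2O.
τ = R × C = 13.714 × 0.02594 L/cmH2O = 0.3557 s.
t = −τ·ln(1 − 0.90) = −0.3557·ln(0.1) = 0.819 s.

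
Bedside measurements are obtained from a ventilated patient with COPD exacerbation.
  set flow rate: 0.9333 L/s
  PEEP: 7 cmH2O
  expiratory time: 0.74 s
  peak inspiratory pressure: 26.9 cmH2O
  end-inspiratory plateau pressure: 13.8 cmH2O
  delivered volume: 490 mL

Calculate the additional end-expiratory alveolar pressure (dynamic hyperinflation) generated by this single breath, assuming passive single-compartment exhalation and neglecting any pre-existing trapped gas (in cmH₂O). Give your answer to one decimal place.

R = (PIP − Pplat)/V̇ = (26.9 − 13.8) / 0.9333 = 13.1/0.9333 = 14.036 cmH2O·s/L.
C = Vt/(Pplat − PEEP) = 490.0 / (13.8 − 7) = 490.0/6.8 = 72.059 mL/cmH2O.
τ = R × C = 14.036 × 0.07206 L/cmH2O = 1.011 s.
Fraction remaining = e^(−Te/τ) = e^(−0.74/1.011) = 0.481; trapped volume = 490.0 × 0.481 = 235.69 mL.
Additional alveolar pressure from trapping ≈ V_trapped / C = 235.69 / 72.059 = 3.271 cmH2O.

3.3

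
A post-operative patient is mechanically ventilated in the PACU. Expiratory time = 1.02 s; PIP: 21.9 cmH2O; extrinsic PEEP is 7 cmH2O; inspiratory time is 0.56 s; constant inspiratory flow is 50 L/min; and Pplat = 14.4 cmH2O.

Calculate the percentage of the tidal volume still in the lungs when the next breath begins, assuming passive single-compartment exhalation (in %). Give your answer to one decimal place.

16.6

Flow: 50 L/min ÷ 60 = 0.8333 L/s.
Vt = flow × Ti = 0.8333 L/s × 0.56 s × 1000 mL/L = 466.65 mL.
R = (PIP − Pplat)/V̇ = (21.9 − 14.4) / 0.8333 = 7.5/0.8333 = 9.0 cmH2O·s/L.
C = Vt/(Pplat − PEEP) = 466.65 / (14.4 − 7) = 466.65/7.4 = 63.061 mL/cmH2O.
τ = R × C = 9.0 × 0.06306 L/cmH2O = 0.5675 s.
Fraction remaining at end-expiration = e^(−Te/τ) = e^(−1.02/0.5675) = 0.1657 → 16.57%.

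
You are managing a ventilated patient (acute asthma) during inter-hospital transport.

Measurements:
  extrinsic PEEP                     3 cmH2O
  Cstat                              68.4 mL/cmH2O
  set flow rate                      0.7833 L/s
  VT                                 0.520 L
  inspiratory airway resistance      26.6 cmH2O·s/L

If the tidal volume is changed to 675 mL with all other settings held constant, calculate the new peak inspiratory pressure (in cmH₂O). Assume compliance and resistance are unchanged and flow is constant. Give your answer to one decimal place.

33.7

PIP = Vt/C + R·V̇ + PEEP (constant-flow equation of motion).
Only the elastic term changes: ΔPIP = ΔVt / C = (675 − 520) / 68.4 = 2.266 cmH2O.
Original PIP = 520/68.4 + 26.6×0.7833 + 3 = 31.438 cmH2O; new PIP = 31.438 + (2.266) = 33.704 cmH2O.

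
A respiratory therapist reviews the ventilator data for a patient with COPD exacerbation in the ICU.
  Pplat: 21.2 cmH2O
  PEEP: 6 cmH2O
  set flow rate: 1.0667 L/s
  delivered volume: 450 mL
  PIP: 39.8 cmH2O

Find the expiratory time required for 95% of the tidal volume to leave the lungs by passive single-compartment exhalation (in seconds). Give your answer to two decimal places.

1.55

R = (PIP − Pplat)/V̇ = (39.8 − 21.2) / 1.0667 = 18.6/1.0667 = 17.437 cmH2O·s/L.
C = Vt/(Pplat − PEEP) = 450.0 / (21.2 − 6) = 450.0/15.2 = 29.605 mL/cmH2O.
τ = R × C = 17.437 × 0.02961 L/cmH2O = 0.5163 s.
t = −τ·ln(1 − 0.95) = −0.5163·ln(0.05) = 1.547 s.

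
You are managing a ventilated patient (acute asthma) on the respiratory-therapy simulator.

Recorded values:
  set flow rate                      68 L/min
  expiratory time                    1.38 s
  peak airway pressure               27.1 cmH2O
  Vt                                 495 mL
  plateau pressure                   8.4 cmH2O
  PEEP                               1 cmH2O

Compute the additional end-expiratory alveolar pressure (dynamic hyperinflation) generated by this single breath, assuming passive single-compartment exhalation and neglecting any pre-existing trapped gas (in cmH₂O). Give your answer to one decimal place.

Flow: 68 L/min ÷ 60 = 1.1333 L/s.
R = (PIP − Pplat)/V̇ = (27.1 − 8.4) / 1.1333 = 18.7/1.1333 = 16.5 cmH2O·s/L.
C = Vt/(Pplat − PEEP) = 495.0 / (8.4 − 1) = 495.0/7.4 = 66.892 mL/cmH2O.
τ = R × C = 16.5 × 0.06689 L/cmH2O = 1.104 s.
Fraction remaining = e^(−Te/τ) = e^(−1.38/1.104) = 0.2865; trapped volume = 495.0 × 0.2865 = 141.82 mL.
Additional alveolar pressure from trapping ≈ V_trapped / C = 141.82 / 66.892 = 2.12 cmH2O.

2.1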